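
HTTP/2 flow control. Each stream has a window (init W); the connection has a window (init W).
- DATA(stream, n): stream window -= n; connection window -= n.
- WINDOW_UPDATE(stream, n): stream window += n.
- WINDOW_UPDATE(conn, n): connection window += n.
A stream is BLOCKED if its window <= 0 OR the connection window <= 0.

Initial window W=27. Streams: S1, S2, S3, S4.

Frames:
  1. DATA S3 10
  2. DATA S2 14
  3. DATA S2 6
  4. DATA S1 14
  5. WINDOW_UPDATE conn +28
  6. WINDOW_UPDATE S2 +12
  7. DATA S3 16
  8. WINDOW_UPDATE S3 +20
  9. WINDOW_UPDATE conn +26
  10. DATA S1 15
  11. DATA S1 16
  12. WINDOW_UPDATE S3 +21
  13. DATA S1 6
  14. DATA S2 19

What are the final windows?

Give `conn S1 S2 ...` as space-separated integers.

Op 1: conn=17 S1=27 S2=27 S3=17 S4=27 blocked=[]
Op 2: conn=3 S1=27 S2=13 S3=17 S4=27 blocked=[]
Op 3: conn=-3 S1=27 S2=7 S3=17 S4=27 blocked=[1, 2, 3, 4]
Op 4: conn=-17 S1=13 S2=7 S3=17 S4=27 blocked=[1, 2, 3, 4]
Op 5: conn=11 S1=13 S2=7 S3=17 S4=27 blocked=[]
Op 6: conn=11 S1=13 S2=19 S3=17 S4=27 blocked=[]
Op 7: conn=-5 S1=13 S2=19 S3=1 S4=27 blocked=[1, 2, 3, 4]
Op 8: conn=-5 S1=13 S2=19 S3=21 S4=27 blocked=[1, 2, 3, 4]
Op 9: conn=21 S1=13 S2=19 S3=21 S4=27 blocked=[]
Op 10: conn=6 S1=-2 S2=19 S3=21 S4=27 blocked=[1]
Op 11: conn=-10 S1=-18 S2=19 S3=21 S4=27 blocked=[1, 2, 3, 4]
Op 12: conn=-10 S1=-18 S2=19 S3=42 S4=27 blocked=[1, 2, 3, 4]
Op 13: conn=-16 S1=-24 S2=19 S3=42 S4=27 blocked=[1, 2, 3, 4]
Op 14: conn=-35 S1=-24 S2=0 S3=42 S4=27 blocked=[1, 2, 3, 4]

Answer: -35 -24 0 42 27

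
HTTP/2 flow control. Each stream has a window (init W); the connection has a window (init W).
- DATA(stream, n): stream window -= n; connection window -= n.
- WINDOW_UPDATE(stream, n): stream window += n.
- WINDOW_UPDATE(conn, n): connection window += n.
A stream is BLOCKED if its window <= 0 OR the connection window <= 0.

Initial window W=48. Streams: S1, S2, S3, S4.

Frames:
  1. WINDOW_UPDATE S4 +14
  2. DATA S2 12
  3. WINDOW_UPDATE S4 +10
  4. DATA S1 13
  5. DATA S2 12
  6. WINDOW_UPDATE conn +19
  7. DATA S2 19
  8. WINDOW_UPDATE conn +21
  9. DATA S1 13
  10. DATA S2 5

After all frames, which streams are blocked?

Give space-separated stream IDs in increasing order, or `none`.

Op 1: conn=48 S1=48 S2=48 S3=48 S4=62 blocked=[]
Op 2: conn=36 S1=48 S2=36 S3=48 S4=62 blocked=[]
Op 3: conn=36 S1=48 S2=36 S3=48 S4=72 blocked=[]
Op 4: conn=23 S1=35 S2=36 S3=48 S4=72 blocked=[]
Op 5: conn=11 S1=35 S2=24 S3=48 S4=72 blocked=[]
Op 6: conn=30 S1=35 S2=24 S3=48 S4=72 blocked=[]
Op 7: conn=11 S1=35 S2=5 S3=48 S4=72 blocked=[]
Op 8: conn=32 S1=35 S2=5 S3=48 S4=72 blocked=[]
Op 9: conn=19 S1=22 S2=5 S3=48 S4=72 blocked=[]
Op 10: conn=14 S1=22 S2=0 S3=48 S4=72 blocked=[2]

Answer: S2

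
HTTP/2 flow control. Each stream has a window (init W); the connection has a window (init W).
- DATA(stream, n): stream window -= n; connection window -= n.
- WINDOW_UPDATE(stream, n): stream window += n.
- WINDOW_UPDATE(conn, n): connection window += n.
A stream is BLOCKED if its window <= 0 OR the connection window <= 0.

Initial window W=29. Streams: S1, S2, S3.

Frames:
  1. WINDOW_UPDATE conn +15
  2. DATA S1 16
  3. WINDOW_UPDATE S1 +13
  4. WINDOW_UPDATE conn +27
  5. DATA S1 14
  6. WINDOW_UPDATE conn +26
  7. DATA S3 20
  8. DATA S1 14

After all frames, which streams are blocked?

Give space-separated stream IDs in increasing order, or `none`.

Op 1: conn=44 S1=29 S2=29 S3=29 blocked=[]
Op 2: conn=28 S1=13 S2=29 S3=29 blocked=[]
Op 3: conn=28 S1=26 S2=29 S3=29 blocked=[]
Op 4: conn=55 S1=26 S2=29 S3=29 blocked=[]
Op 5: conn=41 S1=12 S2=29 S3=29 blocked=[]
Op 6: conn=67 S1=12 S2=29 S3=29 blocked=[]
Op 7: conn=47 S1=12 S2=29 S3=9 blocked=[]
Op 8: conn=33 S1=-2 S2=29 S3=9 blocked=[1]

Answer: S1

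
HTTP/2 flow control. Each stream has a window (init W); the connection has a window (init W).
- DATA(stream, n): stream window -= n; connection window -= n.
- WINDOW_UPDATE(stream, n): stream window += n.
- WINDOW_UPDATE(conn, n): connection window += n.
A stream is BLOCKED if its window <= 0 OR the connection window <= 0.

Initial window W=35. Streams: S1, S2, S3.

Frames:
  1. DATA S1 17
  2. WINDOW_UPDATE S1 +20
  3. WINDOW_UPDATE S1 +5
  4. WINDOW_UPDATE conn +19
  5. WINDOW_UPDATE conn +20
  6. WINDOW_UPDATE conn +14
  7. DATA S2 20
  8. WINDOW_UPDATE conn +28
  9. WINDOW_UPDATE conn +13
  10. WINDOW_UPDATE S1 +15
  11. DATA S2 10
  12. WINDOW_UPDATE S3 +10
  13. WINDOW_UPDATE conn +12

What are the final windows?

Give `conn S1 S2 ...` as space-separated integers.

Answer: 94 58 5 45

Derivation:
Op 1: conn=18 S1=18 S2=35 S3=35 blocked=[]
Op 2: conn=18 S1=38 S2=35 S3=35 blocked=[]
Op 3: conn=18 S1=43 S2=35 S3=35 blocked=[]
Op 4: conn=37 S1=43 S2=35 S3=35 blocked=[]
Op 5: conn=57 S1=43 S2=35 S3=35 blocked=[]
Op 6: conn=71 S1=43 S2=35 S3=35 blocked=[]
Op 7: conn=51 S1=43 S2=15 S3=35 blocked=[]
Op 8: conn=79 S1=43 S2=15 S3=35 blocked=[]
Op 9: conn=92 S1=43 S2=15 S3=35 blocked=[]
Op 10: conn=92 S1=58 S2=15 S3=35 blocked=[]
Op 11: conn=82 S1=58 S2=5 S3=35 blocked=[]
Op 12: conn=82 S1=58 S2=5 S3=45 blocked=[]
Op 13: conn=94 S1=58 S2=5 S3=45 blocked=[]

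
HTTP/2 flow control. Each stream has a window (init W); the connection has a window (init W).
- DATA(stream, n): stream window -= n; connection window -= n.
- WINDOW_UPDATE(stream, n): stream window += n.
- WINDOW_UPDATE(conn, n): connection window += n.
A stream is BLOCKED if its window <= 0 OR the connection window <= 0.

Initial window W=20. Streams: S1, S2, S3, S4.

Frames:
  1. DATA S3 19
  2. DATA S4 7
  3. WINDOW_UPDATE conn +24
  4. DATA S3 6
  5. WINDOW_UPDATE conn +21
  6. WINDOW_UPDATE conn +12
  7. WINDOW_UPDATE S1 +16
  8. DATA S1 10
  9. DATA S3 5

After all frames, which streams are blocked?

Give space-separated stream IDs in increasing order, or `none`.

Op 1: conn=1 S1=20 S2=20 S3=1 S4=20 blocked=[]
Op 2: conn=-6 S1=20 S2=20 S3=1 S4=13 blocked=[1, 2, 3, 4]
Op 3: conn=18 S1=20 S2=20 S3=1 S4=13 blocked=[]
Op 4: conn=12 S1=20 S2=20 S3=-5 S4=13 blocked=[3]
Op 5: conn=33 S1=20 S2=20 S3=-5 S4=13 blocked=[3]
Op 6: conn=45 S1=20 S2=20 S3=-5 S4=13 blocked=[3]
Op 7: conn=45 S1=36 S2=20 S3=-5 S4=13 blocked=[3]
Op 8: conn=35 S1=26 S2=20 S3=-5 S4=13 blocked=[3]
Op 9: conn=30 S1=26 S2=20 S3=-10 S4=13 blocked=[3]

Answer: S3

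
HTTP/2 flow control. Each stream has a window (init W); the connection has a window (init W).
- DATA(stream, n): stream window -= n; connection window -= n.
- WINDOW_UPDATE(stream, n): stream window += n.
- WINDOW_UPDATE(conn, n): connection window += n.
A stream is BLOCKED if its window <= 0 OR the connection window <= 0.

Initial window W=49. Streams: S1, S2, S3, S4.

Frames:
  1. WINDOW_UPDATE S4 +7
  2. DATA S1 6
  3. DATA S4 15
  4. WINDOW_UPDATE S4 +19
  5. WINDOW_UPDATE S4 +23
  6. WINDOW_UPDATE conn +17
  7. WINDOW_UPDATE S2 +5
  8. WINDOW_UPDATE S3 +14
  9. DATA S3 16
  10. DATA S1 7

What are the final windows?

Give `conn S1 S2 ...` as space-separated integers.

Op 1: conn=49 S1=49 S2=49 S3=49 S4=56 blocked=[]
Op 2: conn=43 S1=43 S2=49 S3=49 S4=56 blocked=[]
Op 3: conn=28 S1=43 S2=49 S3=49 S4=41 blocked=[]
Op 4: conn=28 S1=43 S2=49 S3=49 S4=60 blocked=[]
Op 5: conn=28 S1=43 S2=49 S3=49 S4=83 blocked=[]
Op 6: conn=45 S1=43 S2=49 S3=49 S4=83 blocked=[]
Op 7: conn=45 S1=43 S2=54 S3=49 S4=83 blocked=[]
Op 8: conn=45 S1=43 S2=54 S3=63 S4=83 blocked=[]
Op 9: conn=29 S1=43 S2=54 S3=47 S4=83 blocked=[]
Op 10: conn=22 S1=36 S2=54 S3=47 S4=83 blocked=[]

Answer: 22 36 54 47 83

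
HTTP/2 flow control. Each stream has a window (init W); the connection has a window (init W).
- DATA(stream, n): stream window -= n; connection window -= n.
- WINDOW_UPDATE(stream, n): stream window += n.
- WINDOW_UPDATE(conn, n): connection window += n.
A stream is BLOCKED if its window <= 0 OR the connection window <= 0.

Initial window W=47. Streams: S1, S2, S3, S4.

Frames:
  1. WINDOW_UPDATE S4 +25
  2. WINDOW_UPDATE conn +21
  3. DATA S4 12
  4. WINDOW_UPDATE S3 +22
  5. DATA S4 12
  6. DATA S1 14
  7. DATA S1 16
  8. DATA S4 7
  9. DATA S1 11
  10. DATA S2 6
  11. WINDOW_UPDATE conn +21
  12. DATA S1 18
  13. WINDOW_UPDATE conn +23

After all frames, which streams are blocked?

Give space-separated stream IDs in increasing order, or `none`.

Answer: S1

Derivation:
Op 1: conn=47 S1=47 S2=47 S3=47 S4=72 blocked=[]
Op 2: conn=68 S1=47 S2=47 S3=47 S4=72 blocked=[]
Op 3: conn=56 S1=47 S2=47 S3=47 S4=60 blocked=[]
Op 4: conn=56 S1=47 S2=47 S3=69 S4=60 blocked=[]
Op 5: conn=44 S1=47 S2=47 S3=69 S4=48 blocked=[]
Op 6: conn=30 S1=33 S2=47 S3=69 S4=48 blocked=[]
Op 7: conn=14 S1=17 S2=47 S3=69 S4=48 blocked=[]
Op 8: conn=7 S1=17 S2=47 S3=69 S4=41 blocked=[]
Op 9: conn=-4 S1=6 S2=47 S3=69 S4=41 blocked=[1, 2, 3, 4]
Op 10: conn=-10 S1=6 S2=41 S3=69 S4=41 blocked=[1, 2, 3, 4]
Op 11: conn=11 S1=6 S2=41 S3=69 S4=41 blocked=[]
Op 12: conn=-7 S1=-12 S2=41 S3=69 S4=41 blocked=[1, 2, 3, 4]
Op 13: conn=16 S1=-12 S2=41 S3=69 S4=41 blocked=[1]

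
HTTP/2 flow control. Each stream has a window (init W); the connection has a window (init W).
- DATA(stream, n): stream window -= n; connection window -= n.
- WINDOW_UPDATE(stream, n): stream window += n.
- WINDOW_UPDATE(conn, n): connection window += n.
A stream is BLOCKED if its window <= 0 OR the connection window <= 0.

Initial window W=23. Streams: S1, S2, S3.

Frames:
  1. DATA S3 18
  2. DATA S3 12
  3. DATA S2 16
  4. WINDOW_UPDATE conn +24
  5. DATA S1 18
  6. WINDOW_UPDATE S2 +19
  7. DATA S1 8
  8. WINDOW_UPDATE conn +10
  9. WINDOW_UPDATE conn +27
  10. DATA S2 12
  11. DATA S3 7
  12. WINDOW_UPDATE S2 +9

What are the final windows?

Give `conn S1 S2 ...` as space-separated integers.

Op 1: conn=5 S1=23 S2=23 S3=5 blocked=[]
Op 2: conn=-7 S1=23 S2=23 S3=-7 blocked=[1, 2, 3]
Op 3: conn=-23 S1=23 S2=7 S3=-7 blocked=[1, 2, 3]
Op 4: conn=1 S1=23 S2=7 S3=-7 blocked=[3]
Op 5: conn=-17 S1=5 S2=7 S3=-7 blocked=[1, 2, 3]
Op 6: conn=-17 S1=5 S2=26 S3=-7 blocked=[1, 2, 3]
Op 7: conn=-25 S1=-3 S2=26 S3=-7 blocked=[1, 2, 3]
Op 8: conn=-15 S1=-3 S2=26 S3=-7 blocked=[1, 2, 3]
Op 9: conn=12 S1=-3 S2=26 S3=-7 blocked=[1, 3]
Op 10: conn=0 S1=-3 S2=14 S3=-7 blocked=[1, 2, 3]
Op 11: conn=-7 S1=-3 S2=14 S3=-14 blocked=[1, 2, 3]
Op 12: conn=-7 S1=-3 S2=23 S3=-14 blocked=[1, 2, 3]

Answer: -7 -3 23 -14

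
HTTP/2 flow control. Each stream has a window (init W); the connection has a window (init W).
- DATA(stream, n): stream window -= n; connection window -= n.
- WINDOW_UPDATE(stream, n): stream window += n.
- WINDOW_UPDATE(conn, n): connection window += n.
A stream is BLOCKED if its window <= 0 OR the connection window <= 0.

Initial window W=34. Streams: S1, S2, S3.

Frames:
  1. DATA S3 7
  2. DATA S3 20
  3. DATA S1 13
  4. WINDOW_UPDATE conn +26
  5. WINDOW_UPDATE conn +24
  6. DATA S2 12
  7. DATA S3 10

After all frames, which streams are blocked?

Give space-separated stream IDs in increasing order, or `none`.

Op 1: conn=27 S1=34 S2=34 S3=27 blocked=[]
Op 2: conn=7 S1=34 S2=34 S3=7 blocked=[]
Op 3: conn=-6 S1=21 S2=34 S3=7 blocked=[1, 2, 3]
Op 4: conn=20 S1=21 S2=34 S3=7 blocked=[]
Op 5: conn=44 S1=21 S2=34 S3=7 blocked=[]
Op 6: conn=32 S1=21 S2=22 S3=7 blocked=[]
Op 7: conn=22 S1=21 S2=22 S3=-3 blocked=[3]

Answer: S3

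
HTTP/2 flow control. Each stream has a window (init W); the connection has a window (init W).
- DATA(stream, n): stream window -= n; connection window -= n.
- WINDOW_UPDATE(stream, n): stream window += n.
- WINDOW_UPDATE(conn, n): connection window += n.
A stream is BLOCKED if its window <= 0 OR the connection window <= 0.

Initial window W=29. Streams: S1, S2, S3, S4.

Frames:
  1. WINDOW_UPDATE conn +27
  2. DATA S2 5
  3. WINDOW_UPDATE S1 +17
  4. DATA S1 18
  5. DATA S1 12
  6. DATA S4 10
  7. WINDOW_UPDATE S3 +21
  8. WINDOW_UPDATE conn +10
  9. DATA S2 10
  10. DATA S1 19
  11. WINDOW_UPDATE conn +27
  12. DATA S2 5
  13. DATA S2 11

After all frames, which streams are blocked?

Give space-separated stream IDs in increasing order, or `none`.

Op 1: conn=56 S1=29 S2=29 S3=29 S4=29 blocked=[]
Op 2: conn=51 S1=29 S2=24 S3=29 S4=29 blocked=[]
Op 3: conn=51 S1=46 S2=24 S3=29 S4=29 blocked=[]
Op 4: conn=33 S1=28 S2=24 S3=29 S4=29 blocked=[]
Op 5: conn=21 S1=16 S2=24 S3=29 S4=29 blocked=[]
Op 6: conn=11 S1=16 S2=24 S3=29 S4=19 blocked=[]
Op 7: conn=11 S1=16 S2=24 S3=50 S4=19 blocked=[]
Op 8: conn=21 S1=16 S2=24 S3=50 S4=19 blocked=[]
Op 9: conn=11 S1=16 S2=14 S3=50 S4=19 blocked=[]
Op 10: conn=-8 S1=-3 S2=14 S3=50 S4=19 blocked=[1, 2, 3, 4]
Op 11: conn=19 S1=-3 S2=14 S3=50 S4=19 blocked=[1]
Op 12: conn=14 S1=-3 S2=9 S3=50 S4=19 blocked=[1]
Op 13: conn=3 S1=-3 S2=-2 S3=50 S4=19 blocked=[1, 2]

Answer: S1 S2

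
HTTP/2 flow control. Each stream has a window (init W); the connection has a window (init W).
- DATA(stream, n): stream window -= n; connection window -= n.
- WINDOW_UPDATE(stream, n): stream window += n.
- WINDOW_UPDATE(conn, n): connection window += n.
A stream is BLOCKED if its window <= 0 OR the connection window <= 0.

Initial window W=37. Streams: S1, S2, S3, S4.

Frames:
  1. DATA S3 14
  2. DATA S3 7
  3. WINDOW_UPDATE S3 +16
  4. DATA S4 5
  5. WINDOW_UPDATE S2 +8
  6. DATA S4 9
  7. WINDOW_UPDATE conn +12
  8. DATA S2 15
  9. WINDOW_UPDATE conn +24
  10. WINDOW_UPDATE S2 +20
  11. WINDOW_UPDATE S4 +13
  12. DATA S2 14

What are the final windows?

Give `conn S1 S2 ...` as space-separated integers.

Answer: 9 37 36 32 36

Derivation:
Op 1: conn=23 S1=37 S2=37 S3=23 S4=37 blocked=[]
Op 2: conn=16 S1=37 S2=37 S3=16 S4=37 blocked=[]
Op 3: conn=16 S1=37 S2=37 S3=32 S4=37 blocked=[]
Op 4: conn=11 S1=37 S2=37 S3=32 S4=32 blocked=[]
Op 5: conn=11 S1=37 S2=45 S3=32 S4=32 blocked=[]
Op 6: conn=2 S1=37 S2=45 S3=32 S4=23 blocked=[]
Op 7: conn=14 S1=37 S2=45 S3=32 S4=23 blocked=[]
Op 8: conn=-1 S1=37 S2=30 S3=32 S4=23 blocked=[1, 2, 3, 4]
Op 9: conn=23 S1=37 S2=30 S3=32 S4=23 blocked=[]
Op 10: conn=23 S1=37 S2=50 S3=32 S4=23 blocked=[]
Op 11: conn=23 S1=37 S2=50 S3=32 S4=36 blocked=[]
Op 12: conn=9 S1=37 S2=36 S3=32 S4=36 blocked=[]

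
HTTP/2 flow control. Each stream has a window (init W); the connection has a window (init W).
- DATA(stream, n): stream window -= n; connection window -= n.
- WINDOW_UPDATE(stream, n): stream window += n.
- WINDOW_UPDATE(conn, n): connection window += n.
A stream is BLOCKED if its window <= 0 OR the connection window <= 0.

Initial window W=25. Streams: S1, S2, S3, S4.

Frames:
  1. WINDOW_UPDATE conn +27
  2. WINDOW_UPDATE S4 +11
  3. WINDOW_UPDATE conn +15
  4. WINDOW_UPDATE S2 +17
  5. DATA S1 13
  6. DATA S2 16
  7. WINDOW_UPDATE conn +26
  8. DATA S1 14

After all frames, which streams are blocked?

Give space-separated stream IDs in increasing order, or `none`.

Answer: S1

Derivation:
Op 1: conn=52 S1=25 S2=25 S3=25 S4=25 blocked=[]
Op 2: conn=52 S1=25 S2=25 S3=25 S4=36 blocked=[]
Op 3: conn=67 S1=25 S2=25 S3=25 S4=36 blocked=[]
Op 4: conn=67 S1=25 S2=42 S3=25 S4=36 blocked=[]
Op 5: conn=54 S1=12 S2=42 S3=25 S4=36 blocked=[]
Op 6: conn=38 S1=12 S2=26 S3=25 S4=36 blocked=[]
Op 7: conn=64 S1=12 S2=26 S3=25 S4=36 blocked=[]
Op 8: conn=50 S1=-2 S2=26 S3=25 S4=36 blocked=[1]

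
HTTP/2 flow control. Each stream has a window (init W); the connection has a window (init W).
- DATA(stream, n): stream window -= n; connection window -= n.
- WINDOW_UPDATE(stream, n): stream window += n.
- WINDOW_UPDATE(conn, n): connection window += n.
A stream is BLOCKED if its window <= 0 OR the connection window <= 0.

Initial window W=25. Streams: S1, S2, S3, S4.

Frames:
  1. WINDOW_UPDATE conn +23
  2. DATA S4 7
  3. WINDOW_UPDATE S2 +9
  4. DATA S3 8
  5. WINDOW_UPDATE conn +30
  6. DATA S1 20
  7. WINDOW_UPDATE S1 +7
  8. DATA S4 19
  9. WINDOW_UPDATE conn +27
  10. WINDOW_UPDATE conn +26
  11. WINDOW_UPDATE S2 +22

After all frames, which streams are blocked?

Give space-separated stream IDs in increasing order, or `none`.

Answer: S4

Derivation:
Op 1: conn=48 S1=25 S2=25 S3=25 S4=25 blocked=[]
Op 2: conn=41 S1=25 S2=25 S3=25 S4=18 blocked=[]
Op 3: conn=41 S1=25 S2=34 S3=25 S4=18 blocked=[]
Op 4: conn=33 S1=25 S2=34 S3=17 S4=18 blocked=[]
Op 5: conn=63 S1=25 S2=34 S3=17 S4=18 blocked=[]
Op 6: conn=43 S1=5 S2=34 S3=17 S4=18 blocked=[]
Op 7: conn=43 S1=12 S2=34 S3=17 S4=18 blocked=[]
Op 8: conn=24 S1=12 S2=34 S3=17 S4=-1 blocked=[4]
Op 9: conn=51 S1=12 S2=34 S3=17 S4=-1 blocked=[4]
Op 10: conn=77 S1=12 S2=34 S3=17 S4=-1 blocked=[4]
Op 11: conn=77 S1=12 S2=56 S3=17 S4=-1 blocked=[4]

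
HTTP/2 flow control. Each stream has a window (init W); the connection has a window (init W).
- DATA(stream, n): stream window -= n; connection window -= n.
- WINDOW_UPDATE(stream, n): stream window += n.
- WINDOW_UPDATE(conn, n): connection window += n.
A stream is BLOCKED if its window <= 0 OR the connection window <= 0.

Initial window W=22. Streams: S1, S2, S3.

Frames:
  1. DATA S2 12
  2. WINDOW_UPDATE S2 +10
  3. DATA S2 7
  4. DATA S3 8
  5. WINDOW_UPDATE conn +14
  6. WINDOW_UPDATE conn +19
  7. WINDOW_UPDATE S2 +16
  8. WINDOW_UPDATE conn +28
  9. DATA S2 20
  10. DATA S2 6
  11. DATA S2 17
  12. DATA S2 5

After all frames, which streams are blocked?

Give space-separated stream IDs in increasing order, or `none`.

Answer: S2

Derivation:
Op 1: conn=10 S1=22 S2=10 S3=22 blocked=[]
Op 2: conn=10 S1=22 S2=20 S3=22 blocked=[]
Op 3: conn=3 S1=22 S2=13 S3=22 blocked=[]
Op 4: conn=-5 S1=22 S2=13 S3=14 blocked=[1, 2, 3]
Op 5: conn=9 S1=22 S2=13 S3=14 blocked=[]
Op 6: conn=28 S1=22 S2=13 S3=14 blocked=[]
Op 7: conn=28 S1=22 S2=29 S3=14 blocked=[]
Op 8: conn=56 S1=22 S2=29 S3=14 blocked=[]
Op 9: conn=36 S1=22 S2=9 S3=14 blocked=[]
Op 10: conn=30 S1=22 S2=3 S3=14 blocked=[]
Op 11: conn=13 S1=22 S2=-14 S3=14 blocked=[2]
Op 12: conn=8 S1=22 S2=-19 S3=14 blocked=[2]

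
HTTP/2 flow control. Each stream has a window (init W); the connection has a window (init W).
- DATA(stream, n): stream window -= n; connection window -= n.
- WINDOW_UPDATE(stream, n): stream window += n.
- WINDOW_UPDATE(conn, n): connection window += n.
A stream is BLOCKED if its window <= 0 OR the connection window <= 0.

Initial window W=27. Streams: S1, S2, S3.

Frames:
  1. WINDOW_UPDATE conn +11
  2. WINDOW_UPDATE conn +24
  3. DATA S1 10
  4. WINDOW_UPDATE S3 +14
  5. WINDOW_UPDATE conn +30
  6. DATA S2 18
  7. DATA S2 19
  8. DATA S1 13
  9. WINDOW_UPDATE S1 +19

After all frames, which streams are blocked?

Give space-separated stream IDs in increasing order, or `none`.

Answer: S2

Derivation:
Op 1: conn=38 S1=27 S2=27 S3=27 blocked=[]
Op 2: conn=62 S1=27 S2=27 S3=27 blocked=[]
Op 3: conn=52 S1=17 S2=27 S3=27 blocked=[]
Op 4: conn=52 S1=17 S2=27 S3=41 blocked=[]
Op 5: conn=82 S1=17 S2=27 S3=41 blocked=[]
Op 6: conn=64 S1=17 S2=9 S3=41 blocked=[]
Op 7: conn=45 S1=17 S2=-10 S3=41 blocked=[2]
Op 8: conn=32 S1=4 S2=-10 S3=41 blocked=[2]
Op 9: conn=32 S1=23 S2=-10 S3=41 blocked=[2]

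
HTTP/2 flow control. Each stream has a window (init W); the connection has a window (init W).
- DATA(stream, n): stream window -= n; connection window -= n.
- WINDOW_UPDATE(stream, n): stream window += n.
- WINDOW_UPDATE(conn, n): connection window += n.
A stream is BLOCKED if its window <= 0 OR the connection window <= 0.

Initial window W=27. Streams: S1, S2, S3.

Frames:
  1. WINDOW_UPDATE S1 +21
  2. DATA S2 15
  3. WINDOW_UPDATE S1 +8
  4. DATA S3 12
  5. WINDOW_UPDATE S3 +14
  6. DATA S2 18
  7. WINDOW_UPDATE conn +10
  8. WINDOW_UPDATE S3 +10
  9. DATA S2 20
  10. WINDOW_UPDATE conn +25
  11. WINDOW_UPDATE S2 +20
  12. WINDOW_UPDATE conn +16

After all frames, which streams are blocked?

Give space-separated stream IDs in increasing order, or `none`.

Answer: S2

Derivation:
Op 1: conn=27 S1=48 S2=27 S3=27 blocked=[]
Op 2: conn=12 S1=48 S2=12 S3=27 blocked=[]
Op 3: conn=12 S1=56 S2=12 S3=27 blocked=[]
Op 4: conn=0 S1=56 S2=12 S3=15 blocked=[1, 2, 3]
Op 5: conn=0 S1=56 S2=12 S3=29 blocked=[1, 2, 3]
Op 6: conn=-18 S1=56 S2=-6 S3=29 blocked=[1, 2, 3]
Op 7: conn=-8 S1=56 S2=-6 S3=29 blocked=[1, 2, 3]
Op 8: conn=-8 S1=56 S2=-6 S3=39 blocked=[1, 2, 3]
Op 9: conn=-28 S1=56 S2=-26 S3=39 blocked=[1, 2, 3]
Op 10: conn=-3 S1=56 S2=-26 S3=39 blocked=[1, 2, 3]
Op 11: conn=-3 S1=56 S2=-6 S3=39 blocked=[1, 2, 3]
Op 12: conn=13 S1=56 S2=-6 S3=39 blocked=[2]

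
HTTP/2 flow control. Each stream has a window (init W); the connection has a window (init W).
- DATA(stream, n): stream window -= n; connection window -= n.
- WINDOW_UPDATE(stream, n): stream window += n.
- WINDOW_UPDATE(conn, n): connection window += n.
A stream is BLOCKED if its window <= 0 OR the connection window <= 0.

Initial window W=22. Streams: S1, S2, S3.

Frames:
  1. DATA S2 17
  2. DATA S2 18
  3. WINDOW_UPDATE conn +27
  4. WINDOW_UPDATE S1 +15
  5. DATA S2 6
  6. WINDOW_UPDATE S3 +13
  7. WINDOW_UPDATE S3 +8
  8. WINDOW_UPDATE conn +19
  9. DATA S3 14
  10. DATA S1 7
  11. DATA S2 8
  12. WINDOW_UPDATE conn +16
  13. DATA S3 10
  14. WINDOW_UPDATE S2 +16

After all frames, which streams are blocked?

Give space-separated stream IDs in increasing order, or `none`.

Op 1: conn=5 S1=22 S2=5 S3=22 blocked=[]
Op 2: conn=-13 S1=22 S2=-13 S3=22 blocked=[1, 2, 3]
Op 3: conn=14 S1=22 S2=-13 S3=22 blocked=[2]
Op 4: conn=14 S1=37 S2=-13 S3=22 blocked=[2]
Op 5: conn=8 S1=37 S2=-19 S3=22 blocked=[2]
Op 6: conn=8 S1=37 S2=-19 S3=35 blocked=[2]
Op 7: conn=8 S1=37 S2=-19 S3=43 blocked=[2]
Op 8: conn=27 S1=37 S2=-19 S3=43 blocked=[2]
Op 9: conn=13 S1=37 S2=-19 S3=29 blocked=[2]
Op 10: conn=6 S1=30 S2=-19 S3=29 blocked=[2]
Op 11: conn=-2 S1=30 S2=-27 S3=29 blocked=[1, 2, 3]
Op 12: conn=14 S1=30 S2=-27 S3=29 blocked=[2]
Op 13: conn=4 S1=30 S2=-27 S3=19 blocked=[2]
Op 14: conn=4 S1=30 S2=-11 S3=19 blocked=[2]

Answer: S2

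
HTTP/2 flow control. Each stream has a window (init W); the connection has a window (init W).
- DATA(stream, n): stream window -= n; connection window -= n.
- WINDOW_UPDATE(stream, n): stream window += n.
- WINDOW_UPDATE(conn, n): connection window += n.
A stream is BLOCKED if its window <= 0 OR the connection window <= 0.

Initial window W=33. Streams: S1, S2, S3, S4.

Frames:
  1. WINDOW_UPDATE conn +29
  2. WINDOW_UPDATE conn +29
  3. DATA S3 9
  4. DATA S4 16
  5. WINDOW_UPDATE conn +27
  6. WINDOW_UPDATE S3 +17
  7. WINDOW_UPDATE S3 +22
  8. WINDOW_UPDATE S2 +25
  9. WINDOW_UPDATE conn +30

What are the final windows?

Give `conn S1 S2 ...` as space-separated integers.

Answer: 123 33 58 63 17

Derivation:
Op 1: conn=62 S1=33 S2=33 S3=33 S4=33 blocked=[]
Op 2: conn=91 S1=33 S2=33 S3=33 S4=33 blocked=[]
Op 3: conn=82 S1=33 S2=33 S3=24 S4=33 blocked=[]
Op 4: conn=66 S1=33 S2=33 S3=24 S4=17 blocked=[]
Op 5: conn=93 S1=33 S2=33 S3=24 S4=17 blocked=[]
Op 6: conn=93 S1=33 S2=33 S3=41 S4=17 blocked=[]
Op 7: conn=93 S1=33 S2=33 S3=63 S4=17 blocked=[]
Op 8: conn=93 S1=33 S2=58 S3=63 S4=17 blocked=[]
Op 9: conn=123 S1=33 S2=58 S3=63 S4=17 blocked=[]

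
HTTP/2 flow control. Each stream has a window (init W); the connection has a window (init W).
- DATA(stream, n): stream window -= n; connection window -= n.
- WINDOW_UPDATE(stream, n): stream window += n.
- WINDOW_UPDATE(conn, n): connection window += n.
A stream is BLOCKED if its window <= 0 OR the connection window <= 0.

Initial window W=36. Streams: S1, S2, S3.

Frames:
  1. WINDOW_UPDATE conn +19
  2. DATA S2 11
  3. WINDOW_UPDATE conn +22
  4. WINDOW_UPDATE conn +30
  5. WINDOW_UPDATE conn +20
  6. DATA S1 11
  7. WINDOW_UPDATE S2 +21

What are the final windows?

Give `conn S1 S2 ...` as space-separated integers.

Answer: 105 25 46 36

Derivation:
Op 1: conn=55 S1=36 S2=36 S3=36 blocked=[]
Op 2: conn=44 S1=36 S2=25 S3=36 blocked=[]
Op 3: conn=66 S1=36 S2=25 S3=36 blocked=[]
Op 4: conn=96 S1=36 S2=25 S3=36 blocked=[]
Op 5: conn=116 S1=36 S2=25 S3=36 blocked=[]
Op 6: conn=105 S1=25 S2=25 S3=36 blocked=[]
Op 7: conn=105 S1=25 S2=46 S3=36 blocked=[]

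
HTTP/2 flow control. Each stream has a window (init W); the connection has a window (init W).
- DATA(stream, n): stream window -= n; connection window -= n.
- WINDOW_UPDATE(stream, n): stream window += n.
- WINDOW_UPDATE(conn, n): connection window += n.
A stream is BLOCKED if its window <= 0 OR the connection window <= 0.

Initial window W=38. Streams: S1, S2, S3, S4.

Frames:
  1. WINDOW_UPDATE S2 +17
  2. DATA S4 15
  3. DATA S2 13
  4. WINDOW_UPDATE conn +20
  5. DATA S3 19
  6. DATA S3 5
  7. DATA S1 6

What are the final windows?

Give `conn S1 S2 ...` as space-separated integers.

Answer: 0 32 42 14 23

Derivation:
Op 1: conn=38 S1=38 S2=55 S3=38 S4=38 blocked=[]
Op 2: conn=23 S1=38 S2=55 S3=38 S4=23 blocked=[]
Op 3: conn=10 S1=38 S2=42 S3=38 S4=23 blocked=[]
Op 4: conn=30 S1=38 S2=42 S3=38 S4=23 blocked=[]
Op 5: conn=11 S1=38 S2=42 S3=19 S4=23 blocked=[]
Op 6: conn=6 S1=38 S2=42 S3=14 S4=23 blocked=[]
Op 7: conn=0 S1=32 S2=42 S3=14 S4=23 blocked=[1, 2, 3, 4]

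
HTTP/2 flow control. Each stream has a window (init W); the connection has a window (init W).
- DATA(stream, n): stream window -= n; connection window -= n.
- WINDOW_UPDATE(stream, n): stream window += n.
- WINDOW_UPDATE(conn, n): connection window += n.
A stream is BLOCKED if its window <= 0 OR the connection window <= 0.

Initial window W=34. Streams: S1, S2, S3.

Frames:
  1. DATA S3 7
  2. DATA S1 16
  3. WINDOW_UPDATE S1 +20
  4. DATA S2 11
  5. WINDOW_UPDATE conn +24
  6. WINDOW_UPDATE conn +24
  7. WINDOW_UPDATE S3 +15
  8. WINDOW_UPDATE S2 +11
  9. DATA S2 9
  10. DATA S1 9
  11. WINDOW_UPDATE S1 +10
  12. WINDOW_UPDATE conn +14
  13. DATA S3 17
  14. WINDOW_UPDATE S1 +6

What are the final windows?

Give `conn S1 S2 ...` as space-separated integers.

Op 1: conn=27 S1=34 S2=34 S3=27 blocked=[]
Op 2: conn=11 S1=18 S2=34 S3=27 blocked=[]
Op 3: conn=11 S1=38 S2=34 S3=27 blocked=[]
Op 4: conn=0 S1=38 S2=23 S3=27 blocked=[1, 2, 3]
Op 5: conn=24 S1=38 S2=23 S3=27 blocked=[]
Op 6: conn=48 S1=38 S2=23 S3=27 blocked=[]
Op 7: conn=48 S1=38 S2=23 S3=42 blocked=[]
Op 8: conn=48 S1=38 S2=34 S3=42 blocked=[]
Op 9: conn=39 S1=38 S2=25 S3=42 blocked=[]
Op 10: conn=30 S1=29 S2=25 S3=42 blocked=[]
Op 11: conn=30 S1=39 S2=25 S3=42 blocked=[]
Op 12: conn=44 S1=39 S2=25 S3=42 blocked=[]
Op 13: conn=27 S1=39 S2=25 S3=25 blocked=[]
Op 14: conn=27 S1=45 S2=25 S3=25 blocked=[]

Answer: 27 45 25 25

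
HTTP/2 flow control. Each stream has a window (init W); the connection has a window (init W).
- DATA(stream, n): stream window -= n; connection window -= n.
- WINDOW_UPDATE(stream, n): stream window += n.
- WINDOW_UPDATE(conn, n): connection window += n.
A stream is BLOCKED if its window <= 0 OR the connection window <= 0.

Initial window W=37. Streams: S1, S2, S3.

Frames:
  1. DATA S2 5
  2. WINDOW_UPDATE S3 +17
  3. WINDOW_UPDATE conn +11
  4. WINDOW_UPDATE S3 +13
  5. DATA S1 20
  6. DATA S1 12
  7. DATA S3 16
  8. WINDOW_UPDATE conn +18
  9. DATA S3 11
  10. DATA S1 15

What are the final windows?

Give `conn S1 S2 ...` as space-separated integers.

Op 1: conn=32 S1=37 S2=32 S3=37 blocked=[]
Op 2: conn=32 S1=37 S2=32 S3=54 blocked=[]
Op 3: conn=43 S1=37 S2=32 S3=54 blocked=[]
Op 4: conn=43 S1=37 S2=32 S3=67 blocked=[]
Op 5: conn=23 S1=17 S2=32 S3=67 blocked=[]
Op 6: conn=11 S1=5 S2=32 S3=67 blocked=[]
Op 7: conn=-5 S1=5 S2=32 S3=51 blocked=[1, 2, 3]
Op 8: conn=13 S1=5 S2=32 S3=51 blocked=[]
Op 9: conn=2 S1=5 S2=32 S3=40 blocked=[]
Op 10: conn=-13 S1=-10 S2=32 S3=40 blocked=[1, 2, 3]

Answer: -13 -10 32 40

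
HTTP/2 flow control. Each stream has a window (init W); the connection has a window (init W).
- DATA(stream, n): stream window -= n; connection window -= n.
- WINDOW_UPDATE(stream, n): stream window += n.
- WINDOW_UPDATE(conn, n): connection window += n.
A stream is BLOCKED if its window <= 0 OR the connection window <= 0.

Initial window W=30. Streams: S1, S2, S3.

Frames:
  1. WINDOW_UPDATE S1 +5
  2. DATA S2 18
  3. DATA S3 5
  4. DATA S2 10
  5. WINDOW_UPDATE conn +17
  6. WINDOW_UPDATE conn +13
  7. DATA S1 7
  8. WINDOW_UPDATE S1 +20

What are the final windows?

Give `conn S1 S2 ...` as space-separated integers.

Op 1: conn=30 S1=35 S2=30 S3=30 blocked=[]
Op 2: conn=12 S1=35 S2=12 S3=30 blocked=[]
Op 3: conn=7 S1=35 S2=12 S3=25 blocked=[]
Op 4: conn=-3 S1=35 S2=2 S3=25 blocked=[1, 2, 3]
Op 5: conn=14 S1=35 S2=2 S3=25 blocked=[]
Op 6: conn=27 S1=35 S2=2 S3=25 blocked=[]
Op 7: conn=20 S1=28 S2=2 S3=25 blocked=[]
Op 8: conn=20 S1=48 S2=2 S3=25 blocked=[]

Answer: 20 48 2 25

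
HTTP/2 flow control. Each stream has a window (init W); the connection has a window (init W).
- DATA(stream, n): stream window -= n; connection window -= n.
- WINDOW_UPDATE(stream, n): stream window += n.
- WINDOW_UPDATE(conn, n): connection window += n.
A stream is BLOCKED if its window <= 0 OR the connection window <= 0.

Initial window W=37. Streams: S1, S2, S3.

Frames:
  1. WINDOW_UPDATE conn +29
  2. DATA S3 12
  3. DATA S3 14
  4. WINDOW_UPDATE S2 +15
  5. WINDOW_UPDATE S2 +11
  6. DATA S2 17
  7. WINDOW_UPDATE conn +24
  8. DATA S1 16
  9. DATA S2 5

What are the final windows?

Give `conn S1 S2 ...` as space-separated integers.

Answer: 26 21 41 11

Derivation:
Op 1: conn=66 S1=37 S2=37 S3=37 blocked=[]
Op 2: conn=54 S1=37 S2=37 S3=25 blocked=[]
Op 3: conn=40 S1=37 S2=37 S3=11 blocked=[]
Op 4: conn=40 S1=37 S2=52 S3=11 blocked=[]
Op 5: conn=40 S1=37 S2=63 S3=11 blocked=[]
Op 6: conn=23 S1=37 S2=46 S3=11 blocked=[]
Op 7: conn=47 S1=37 S2=46 S3=11 blocked=[]
Op 8: conn=31 S1=21 S2=46 S3=11 blocked=[]
Op 9: conn=26 S1=21 S2=41 S3=11 blocked=[]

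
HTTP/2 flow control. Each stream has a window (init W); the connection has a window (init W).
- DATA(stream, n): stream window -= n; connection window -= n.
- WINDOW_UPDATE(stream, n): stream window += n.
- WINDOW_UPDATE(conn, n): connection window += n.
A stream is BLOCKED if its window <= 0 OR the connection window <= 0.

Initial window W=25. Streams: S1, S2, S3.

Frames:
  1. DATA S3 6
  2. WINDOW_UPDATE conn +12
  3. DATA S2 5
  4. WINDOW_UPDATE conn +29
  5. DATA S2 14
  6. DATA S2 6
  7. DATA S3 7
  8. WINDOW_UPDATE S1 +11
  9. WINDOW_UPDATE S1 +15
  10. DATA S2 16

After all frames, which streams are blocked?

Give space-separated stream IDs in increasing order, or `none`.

Answer: S2

Derivation:
Op 1: conn=19 S1=25 S2=25 S3=19 blocked=[]
Op 2: conn=31 S1=25 S2=25 S3=19 blocked=[]
Op 3: conn=26 S1=25 S2=20 S3=19 blocked=[]
Op 4: conn=55 S1=25 S2=20 S3=19 blocked=[]
Op 5: conn=41 S1=25 S2=6 S3=19 blocked=[]
Op 6: conn=35 S1=25 S2=0 S3=19 blocked=[2]
Op 7: conn=28 S1=25 S2=0 S3=12 blocked=[2]
Op 8: conn=28 S1=36 S2=0 S3=12 blocked=[2]
Op 9: conn=28 S1=51 S2=0 S3=12 blocked=[2]
Op 10: conn=12 S1=51 S2=-16 S3=12 blocked=[2]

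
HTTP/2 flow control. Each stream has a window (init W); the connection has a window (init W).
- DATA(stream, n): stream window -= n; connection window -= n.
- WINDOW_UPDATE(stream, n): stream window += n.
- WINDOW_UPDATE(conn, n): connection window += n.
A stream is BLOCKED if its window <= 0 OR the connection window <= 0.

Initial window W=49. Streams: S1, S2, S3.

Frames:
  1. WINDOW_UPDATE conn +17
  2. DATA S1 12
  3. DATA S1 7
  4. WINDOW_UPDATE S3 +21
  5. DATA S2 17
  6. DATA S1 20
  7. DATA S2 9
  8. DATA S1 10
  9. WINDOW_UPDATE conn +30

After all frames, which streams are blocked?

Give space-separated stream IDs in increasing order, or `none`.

Answer: S1

Derivation:
Op 1: conn=66 S1=49 S2=49 S3=49 blocked=[]
Op 2: conn=54 S1=37 S2=49 S3=49 blocked=[]
Op 3: conn=47 S1=30 S2=49 S3=49 blocked=[]
Op 4: conn=47 S1=30 S2=49 S3=70 blocked=[]
Op 5: conn=30 S1=30 S2=32 S3=70 blocked=[]
Op 6: conn=10 S1=10 S2=32 S3=70 blocked=[]
Op 7: conn=1 S1=10 S2=23 S3=70 blocked=[]
Op 8: conn=-9 S1=0 S2=23 S3=70 blocked=[1, 2, 3]
Op 9: conn=21 S1=0 S2=23 S3=70 blocked=[1]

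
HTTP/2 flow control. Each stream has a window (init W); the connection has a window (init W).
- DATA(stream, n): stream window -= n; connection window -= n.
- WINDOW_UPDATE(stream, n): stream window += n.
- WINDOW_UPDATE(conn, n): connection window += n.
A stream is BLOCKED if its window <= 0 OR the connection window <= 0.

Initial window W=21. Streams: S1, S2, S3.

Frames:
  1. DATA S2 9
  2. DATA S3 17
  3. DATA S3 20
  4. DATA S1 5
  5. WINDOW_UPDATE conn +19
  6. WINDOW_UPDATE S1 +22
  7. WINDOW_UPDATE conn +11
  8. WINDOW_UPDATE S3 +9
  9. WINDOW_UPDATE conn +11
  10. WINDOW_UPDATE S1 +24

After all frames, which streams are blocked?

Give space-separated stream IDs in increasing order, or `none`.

Answer: S3

Derivation:
Op 1: conn=12 S1=21 S2=12 S3=21 blocked=[]
Op 2: conn=-5 S1=21 S2=12 S3=4 blocked=[1, 2, 3]
Op 3: conn=-25 S1=21 S2=12 S3=-16 blocked=[1, 2, 3]
Op 4: conn=-30 S1=16 S2=12 S3=-16 blocked=[1, 2, 3]
Op 5: conn=-11 S1=16 S2=12 S3=-16 blocked=[1, 2, 3]
Op 6: conn=-11 S1=38 S2=12 S3=-16 blocked=[1, 2, 3]
Op 7: conn=0 S1=38 S2=12 S3=-16 blocked=[1, 2, 3]
Op 8: conn=0 S1=38 S2=12 S3=-7 blocked=[1, 2, 3]
Op 9: conn=11 S1=38 S2=12 S3=-7 blocked=[3]
Op 10: conn=11 S1=62 S2=12 S3=-7 blocked=[3]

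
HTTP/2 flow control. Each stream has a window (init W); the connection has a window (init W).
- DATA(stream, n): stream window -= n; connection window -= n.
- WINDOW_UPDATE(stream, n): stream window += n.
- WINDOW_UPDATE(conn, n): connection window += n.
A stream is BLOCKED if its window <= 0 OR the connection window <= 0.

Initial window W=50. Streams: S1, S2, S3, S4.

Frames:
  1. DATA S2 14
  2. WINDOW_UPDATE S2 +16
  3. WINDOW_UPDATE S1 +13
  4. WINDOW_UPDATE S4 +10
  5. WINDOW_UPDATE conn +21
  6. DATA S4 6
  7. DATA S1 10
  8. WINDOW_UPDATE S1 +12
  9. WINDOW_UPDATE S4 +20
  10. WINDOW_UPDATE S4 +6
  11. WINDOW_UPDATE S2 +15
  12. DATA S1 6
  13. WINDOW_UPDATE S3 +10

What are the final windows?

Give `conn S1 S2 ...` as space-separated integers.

Answer: 35 59 67 60 80

Derivation:
Op 1: conn=36 S1=50 S2=36 S3=50 S4=50 blocked=[]
Op 2: conn=36 S1=50 S2=52 S3=50 S4=50 blocked=[]
Op 3: conn=36 S1=63 S2=52 S3=50 S4=50 blocked=[]
Op 4: conn=36 S1=63 S2=52 S3=50 S4=60 blocked=[]
Op 5: conn=57 S1=63 S2=52 S3=50 S4=60 blocked=[]
Op 6: conn=51 S1=63 S2=52 S3=50 S4=54 blocked=[]
Op 7: conn=41 S1=53 S2=52 S3=50 S4=54 blocked=[]
Op 8: conn=41 S1=65 S2=52 S3=50 S4=54 blocked=[]
Op 9: conn=41 S1=65 S2=52 S3=50 S4=74 blocked=[]
Op 10: conn=41 S1=65 S2=52 S3=50 S4=80 blocked=[]
Op 11: conn=41 S1=65 S2=67 S3=50 S4=80 blocked=[]
Op 12: conn=35 S1=59 S2=67 S3=50 S4=80 blocked=[]
Op 13: conn=35 S1=59 S2=67 S3=60 S4=80 blocked=[]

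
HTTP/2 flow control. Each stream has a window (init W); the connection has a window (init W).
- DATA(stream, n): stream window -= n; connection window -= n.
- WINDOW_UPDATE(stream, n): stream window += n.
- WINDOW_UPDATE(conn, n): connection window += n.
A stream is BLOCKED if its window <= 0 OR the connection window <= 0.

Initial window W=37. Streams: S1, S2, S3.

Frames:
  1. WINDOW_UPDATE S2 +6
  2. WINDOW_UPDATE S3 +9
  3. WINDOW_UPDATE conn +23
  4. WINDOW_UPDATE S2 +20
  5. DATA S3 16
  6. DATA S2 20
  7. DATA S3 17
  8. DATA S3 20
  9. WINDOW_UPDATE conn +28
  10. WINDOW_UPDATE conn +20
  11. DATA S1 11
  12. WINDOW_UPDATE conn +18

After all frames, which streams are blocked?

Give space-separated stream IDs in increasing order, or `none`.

Answer: S3

Derivation:
Op 1: conn=37 S1=37 S2=43 S3=37 blocked=[]
Op 2: conn=37 S1=37 S2=43 S3=46 blocked=[]
Op 3: conn=60 S1=37 S2=43 S3=46 blocked=[]
Op 4: conn=60 S1=37 S2=63 S3=46 blocked=[]
Op 5: conn=44 S1=37 S2=63 S3=30 blocked=[]
Op 6: conn=24 S1=37 S2=43 S3=30 blocked=[]
Op 7: conn=7 S1=37 S2=43 S3=13 blocked=[]
Op 8: conn=-13 S1=37 S2=43 S3=-7 blocked=[1, 2, 3]
Op 9: conn=15 S1=37 S2=43 S3=-7 blocked=[3]
Op 10: conn=35 S1=37 S2=43 S3=-7 blocked=[3]
Op 11: conn=24 S1=26 S2=43 S3=-7 blocked=[3]
Op 12: conn=42 S1=26 S2=43 S3=-7 blocked=[3]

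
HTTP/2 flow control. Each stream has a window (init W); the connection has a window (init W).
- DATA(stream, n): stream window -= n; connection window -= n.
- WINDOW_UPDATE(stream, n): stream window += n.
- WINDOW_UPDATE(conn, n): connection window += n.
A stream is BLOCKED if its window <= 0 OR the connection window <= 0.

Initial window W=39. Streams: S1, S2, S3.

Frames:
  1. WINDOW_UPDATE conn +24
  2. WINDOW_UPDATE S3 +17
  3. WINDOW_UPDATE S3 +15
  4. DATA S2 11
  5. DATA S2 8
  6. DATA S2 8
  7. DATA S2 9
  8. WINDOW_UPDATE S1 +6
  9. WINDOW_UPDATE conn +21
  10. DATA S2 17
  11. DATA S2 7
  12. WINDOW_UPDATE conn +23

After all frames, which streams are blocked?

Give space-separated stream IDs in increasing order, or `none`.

Op 1: conn=63 S1=39 S2=39 S3=39 blocked=[]
Op 2: conn=63 S1=39 S2=39 S3=56 blocked=[]
Op 3: conn=63 S1=39 S2=39 S3=71 blocked=[]
Op 4: conn=52 S1=39 S2=28 S3=71 blocked=[]
Op 5: conn=44 S1=39 S2=20 S3=71 blocked=[]
Op 6: conn=36 S1=39 S2=12 S3=71 blocked=[]
Op 7: conn=27 S1=39 S2=3 S3=71 blocked=[]
Op 8: conn=27 S1=45 S2=3 S3=71 blocked=[]
Op 9: conn=48 S1=45 S2=3 S3=71 blocked=[]
Op 10: conn=31 S1=45 S2=-14 S3=71 blocked=[2]
Op 11: conn=24 S1=45 S2=-21 S3=71 blocked=[2]
Op 12: conn=47 S1=45 S2=-21 S3=71 blocked=[2]

Answer: S2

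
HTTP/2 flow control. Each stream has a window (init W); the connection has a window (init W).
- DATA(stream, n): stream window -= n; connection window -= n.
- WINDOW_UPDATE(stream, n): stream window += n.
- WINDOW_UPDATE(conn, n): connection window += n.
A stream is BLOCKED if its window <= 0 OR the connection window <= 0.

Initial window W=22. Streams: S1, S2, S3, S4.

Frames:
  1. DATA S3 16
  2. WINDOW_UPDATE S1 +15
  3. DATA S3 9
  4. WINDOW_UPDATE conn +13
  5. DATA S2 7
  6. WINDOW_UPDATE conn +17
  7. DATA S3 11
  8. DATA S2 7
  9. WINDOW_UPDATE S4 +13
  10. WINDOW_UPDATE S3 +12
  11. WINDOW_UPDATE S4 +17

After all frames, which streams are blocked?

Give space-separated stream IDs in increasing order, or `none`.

Op 1: conn=6 S1=22 S2=22 S3=6 S4=22 blocked=[]
Op 2: conn=6 S1=37 S2=22 S3=6 S4=22 blocked=[]
Op 3: conn=-3 S1=37 S2=22 S3=-3 S4=22 blocked=[1, 2, 3, 4]
Op 4: conn=10 S1=37 S2=22 S3=-3 S4=22 blocked=[3]
Op 5: conn=3 S1=37 S2=15 S3=-3 S4=22 blocked=[3]
Op 6: conn=20 S1=37 S2=15 S3=-3 S4=22 blocked=[3]
Op 7: conn=9 S1=37 S2=15 S3=-14 S4=22 blocked=[3]
Op 8: conn=2 S1=37 S2=8 S3=-14 S4=22 blocked=[3]
Op 9: conn=2 S1=37 S2=8 S3=-14 S4=35 blocked=[3]
Op 10: conn=2 S1=37 S2=8 S3=-2 S4=35 blocked=[3]
Op 11: conn=2 S1=37 S2=8 S3=-2 S4=52 blocked=[3]

Answer: S3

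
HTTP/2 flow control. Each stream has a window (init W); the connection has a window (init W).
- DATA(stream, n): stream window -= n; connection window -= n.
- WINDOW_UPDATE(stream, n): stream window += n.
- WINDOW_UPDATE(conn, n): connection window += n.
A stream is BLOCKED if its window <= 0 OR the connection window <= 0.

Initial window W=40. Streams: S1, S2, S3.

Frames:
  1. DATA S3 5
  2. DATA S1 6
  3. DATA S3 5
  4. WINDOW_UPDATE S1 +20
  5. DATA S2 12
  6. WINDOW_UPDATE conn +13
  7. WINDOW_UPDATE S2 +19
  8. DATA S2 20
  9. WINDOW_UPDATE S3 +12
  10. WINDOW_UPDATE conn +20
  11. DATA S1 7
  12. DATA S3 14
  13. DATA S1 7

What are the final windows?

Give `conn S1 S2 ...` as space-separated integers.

Op 1: conn=35 S1=40 S2=40 S3=35 blocked=[]
Op 2: conn=29 S1=34 S2=40 S3=35 blocked=[]
Op 3: conn=24 S1=34 S2=40 S3=30 blocked=[]
Op 4: conn=24 S1=54 S2=40 S3=30 blocked=[]
Op 5: conn=12 S1=54 S2=28 S3=30 blocked=[]
Op 6: conn=25 S1=54 S2=28 S3=30 blocked=[]
Op 7: conn=25 S1=54 S2=47 S3=30 blocked=[]
Op 8: conn=5 S1=54 S2=27 S3=30 blocked=[]
Op 9: conn=5 S1=54 S2=27 S3=42 blocked=[]
Op 10: conn=25 S1=54 S2=27 S3=42 blocked=[]
Op 11: conn=18 S1=47 S2=27 S3=42 blocked=[]
Op 12: conn=4 S1=47 S2=27 S3=28 blocked=[]
Op 13: conn=-3 S1=40 S2=27 S3=28 blocked=[1, 2, 3]

Answer: -3 40 27 28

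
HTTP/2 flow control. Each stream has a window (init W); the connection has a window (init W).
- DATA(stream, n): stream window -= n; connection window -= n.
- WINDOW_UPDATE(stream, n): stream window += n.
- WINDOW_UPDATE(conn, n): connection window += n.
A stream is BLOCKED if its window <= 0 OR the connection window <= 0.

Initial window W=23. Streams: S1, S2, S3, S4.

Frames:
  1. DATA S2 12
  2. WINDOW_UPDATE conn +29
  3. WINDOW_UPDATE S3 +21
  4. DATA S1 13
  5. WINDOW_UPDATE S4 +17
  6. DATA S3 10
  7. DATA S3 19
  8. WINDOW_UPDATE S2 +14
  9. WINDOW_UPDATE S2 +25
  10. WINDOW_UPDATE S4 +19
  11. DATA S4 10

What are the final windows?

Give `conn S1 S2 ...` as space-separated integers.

Op 1: conn=11 S1=23 S2=11 S3=23 S4=23 blocked=[]
Op 2: conn=40 S1=23 S2=11 S3=23 S4=23 blocked=[]
Op 3: conn=40 S1=23 S2=11 S3=44 S4=23 blocked=[]
Op 4: conn=27 S1=10 S2=11 S3=44 S4=23 blocked=[]
Op 5: conn=27 S1=10 S2=11 S3=44 S4=40 blocked=[]
Op 6: conn=17 S1=10 S2=11 S3=34 S4=40 blocked=[]
Op 7: conn=-2 S1=10 S2=11 S3=15 S4=40 blocked=[1, 2, 3, 4]
Op 8: conn=-2 S1=10 S2=25 S3=15 S4=40 blocked=[1, 2, 3, 4]
Op 9: conn=-2 S1=10 S2=50 S3=15 S4=40 blocked=[1, 2, 3, 4]
Op 10: conn=-2 S1=10 S2=50 S3=15 S4=59 blocked=[1, 2, 3, 4]
Op 11: conn=-12 S1=10 S2=50 S3=15 S4=49 blocked=[1, 2, 3, 4]

Answer: -12 10 50 15 49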